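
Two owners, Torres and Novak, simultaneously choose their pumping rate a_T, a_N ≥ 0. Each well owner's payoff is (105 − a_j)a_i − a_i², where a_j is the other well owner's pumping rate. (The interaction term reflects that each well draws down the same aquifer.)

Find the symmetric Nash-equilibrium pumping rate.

Torres's payoff is (105 − a_N)a_T − a_T².
∂π/∂a_T = 105 − a_N − 2a_T = 0, so a_T = 52.5 − 0.5a_N.
By symmetry a_N = a_T; substituting into the reaction function, 1.5a_T = 52.5 and a_T = 35.

35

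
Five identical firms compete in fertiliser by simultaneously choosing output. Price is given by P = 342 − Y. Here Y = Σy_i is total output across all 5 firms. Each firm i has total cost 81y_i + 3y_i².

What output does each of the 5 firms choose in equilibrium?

A representative firm's profit is π_i = y_i(342 − Y) − 81y_i − 3y_i², with Y = y_i + Σ_{j≠i} y_j.
First-order condition: 261 − 8y_i − Σ_{j≠i} y_j = 0.
In a symmetric equilibrium every firm chooses the same y, so Σ_{j≠i} y_j = 4y. The condition becomes 261 − 12y = 0, giving y = 261/12 = 21.75.

21.75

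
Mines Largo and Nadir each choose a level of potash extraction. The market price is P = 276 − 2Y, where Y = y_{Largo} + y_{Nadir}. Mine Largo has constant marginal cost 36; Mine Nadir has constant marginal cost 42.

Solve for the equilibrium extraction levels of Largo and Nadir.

Mine Largo's profit: π = y_{Largo}(276 − 2(y_{Largo} + y_{Nadir})) − 36y_{Largo}.
∂π/∂y_{Largo} = 240 − 4y_{Largo} − 2y_{Nadir} = 0, so y_{Largo} = 60 − 0.5y_{Nadir}.
By the same steps for Nadir: y_{Nadir} = 58.5 − 0.5y_{Largo}.
Substituting the second reaction function into the first: y_{Largo} = 60 − 0.5(58.5 − 0.5y_{Largo}), which gives 0.75y_{Largo} = 30.75 ⇒ y_{Largo} = 41.
Then y_{Nadir} = 58.5 − 0.5·41 = 38.

41, 38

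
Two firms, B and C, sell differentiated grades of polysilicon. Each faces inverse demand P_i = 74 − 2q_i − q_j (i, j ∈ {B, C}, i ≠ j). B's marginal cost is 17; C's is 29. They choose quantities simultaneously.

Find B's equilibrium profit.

297.68

Firm B's profit: π = q_B(74 − 2q_B − q_C) − 17q_B.
∂π/∂q_B = 57 − 4q_B − q_C = 0 ⇒ q_B = 14.25 − 0.25q_C.
Similarly q_C = 11.25 − 0.25q_B.
Solving the two reaction functions simultaneously: (1 − (−0.25)(−0.25))q_B = 14.25 − 0.25·11.25, so 0.9375q_B = 11.4375 and q_B = 12.2.
Then q_C = 11.25 − 0.25·12.2 = 8.2.
P_B = 74 − 2·12.2 − 8.2 = 41.4.
Profit = (41.4 − 17)·12.2 = 297.68.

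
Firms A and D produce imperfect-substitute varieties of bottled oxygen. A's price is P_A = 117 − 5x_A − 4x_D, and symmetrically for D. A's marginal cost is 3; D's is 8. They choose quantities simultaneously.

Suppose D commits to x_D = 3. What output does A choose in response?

10.2

Firm A's profit: π = x_A(117 − 5x_A − 4x_D) − 3x_A.
∂π/∂x_A = 114 − 10x_A − 4x_D = 0 ⇒ x_A = 11.4 − 0.4x_D.
At x_D = 3: x_A = 11.4 − 0.4·3 = 10.2.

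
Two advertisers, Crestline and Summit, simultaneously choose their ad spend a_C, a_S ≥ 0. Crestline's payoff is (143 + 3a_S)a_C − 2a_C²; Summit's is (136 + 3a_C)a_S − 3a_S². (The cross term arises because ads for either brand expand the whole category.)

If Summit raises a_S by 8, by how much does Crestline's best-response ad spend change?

6

Expanding Crestline's payoff: 143a_C + 3a_Sa_C − 2a_C².
∂π/∂a_C = 143 + 3a_S − 4a_C = 0, so a_C = 35.75 + 0.75a_S.
The reaction-function slope is 0.75, so an 8-unit rise in a_S moves a_C by 0.75 × 8 = 6. Crestline's best response rises — the actions are strategic complements.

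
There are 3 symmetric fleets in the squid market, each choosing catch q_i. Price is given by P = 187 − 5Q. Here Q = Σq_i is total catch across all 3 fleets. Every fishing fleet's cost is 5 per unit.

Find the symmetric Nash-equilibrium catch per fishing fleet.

A representative fishing fleet's profit is π_i = q_i(187 − 5Q) − 5q_i, with Q = q_i + Σ_{j≠i} q_j.
First-order condition: 182 − 10q_i − 5Σ_{j≠i} q_j = 0.
With identical fishing fleets, set every q_j = q: then 182 − 10q − 10q = 0, i.e. q = 182/20 = 9.1.

9.1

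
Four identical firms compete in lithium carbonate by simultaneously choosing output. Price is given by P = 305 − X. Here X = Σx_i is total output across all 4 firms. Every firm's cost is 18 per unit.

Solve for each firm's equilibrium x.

57.4

A representative firm's profit is π_i = x_i(305 − X) − 18x_i, with X = x_i + Σ_{j≠i} x_j.
First-order condition: 287 − 2x_i − Σ_{j≠i} x_j = 0.
With identical firms, set every x_j = x: then 287 − 2x − 3x = 0, i.e. x = 287/5 = 57.4.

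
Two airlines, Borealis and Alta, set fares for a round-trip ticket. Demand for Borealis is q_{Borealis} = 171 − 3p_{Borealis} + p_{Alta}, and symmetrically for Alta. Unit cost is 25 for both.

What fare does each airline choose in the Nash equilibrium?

Borealis's profit: π = (p_{Borealis} − 25)(171 − 3p_{Borealis} + p_{Alta}).
∂π/∂p_{Borealis} = 246 − 6p_{Borealis} + p_{Alta} = 0 ⇒ p_{Borealis} = 41 + (1/6)p_{Alta}.
The game is symmetric, so in equilibrium p_{Alta} = p_{Borealis}: the reaction function gives (5/6)p_{Borealis} = 41, hence p_{Borealis} = 49.2.

49.2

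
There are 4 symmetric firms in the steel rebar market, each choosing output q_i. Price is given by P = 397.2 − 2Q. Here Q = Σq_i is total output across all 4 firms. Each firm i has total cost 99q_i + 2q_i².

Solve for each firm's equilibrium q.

A representative firm's profit is π_i = q_i(397.2 − 2Q) − 99q_i − 2q_i², with Q = q_i + Σ_{j≠i} q_j.
First-order condition: 298.2 − 8q_i − 2Σ_{j≠i} q_j = 0.
In a symmetric equilibrium every firm chooses the same q, so Σ_{j≠i} q_j = 3q. The condition becomes 298.2 − 14q = 0, giving q = 298.2/14 = 21.3.

21.3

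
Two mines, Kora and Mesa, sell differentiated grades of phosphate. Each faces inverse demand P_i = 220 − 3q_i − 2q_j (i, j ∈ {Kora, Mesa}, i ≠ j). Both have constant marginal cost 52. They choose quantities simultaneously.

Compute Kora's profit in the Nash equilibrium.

1323

Mine Kora's profit: π = q_{Kora}(220 − 3q_{Kora} − 2q_{Mesa}) − 52q_{Kora}.
∂π/∂q_{Kora} = 168 − 6q_{Kora} − 2q_{Mesa} = 0 ⇒ q_{Kora} = 28 − (1/3)q_{Mesa}.
Setting q_{Kora} = q_{Mesa} in the reaction function: q_{Kora} = 28 − (1/3)q_{Kora}, so q_{Kora} = 28 / (4/3) = 21.
P_{Kora} = 220 − 3·21 − 2·21 = 115.
Profit = (115 − 52)·21 = 1323.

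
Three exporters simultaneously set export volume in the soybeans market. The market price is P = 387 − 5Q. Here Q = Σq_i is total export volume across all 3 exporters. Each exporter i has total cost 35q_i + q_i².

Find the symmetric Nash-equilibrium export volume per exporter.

16

A representative exporter's profit is π_i = q_i(387 − 5Q) − 35q_i − q_i², with Q = q_i + Σ_{j≠i} q_j.
First-order condition: 352 − 12q_i − 5Σ_{j≠i} q_j = 0.
Imposing symmetry (q_j = q for all j) turns Σ_{j≠i} q_j into 2q, so 352 = 22q and q = 16.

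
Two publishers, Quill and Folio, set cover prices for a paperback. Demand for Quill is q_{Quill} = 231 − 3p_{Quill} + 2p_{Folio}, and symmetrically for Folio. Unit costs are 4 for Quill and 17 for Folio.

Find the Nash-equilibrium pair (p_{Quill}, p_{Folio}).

Quill's profit: π = (p_{Quill} − 4)(231 − 3p_{Quill} + 2p_{Folio}).
∂π/∂p_{Quill} = 243 − 6p_{Quill} + 2p_{Folio} = 0 ⇒ p_{Quill} = 40.5 + (1/3)p_{Folio}.
Similarly p_{Folio} = 47 + (1/3)p_{Quill}.
Plugging p_{Folio} into Quill's best response: p_{Quill} = 40.5 + (1/3)(47 + (1/3)p_{Quill}) ⇒ (8/9)p_{Quill} = 337/6, so p_{Quill} = 63.1875.
Then p_{Folio} = 47 + (1/3)·63.1875 = 68.0625.

63.1875, 68.0625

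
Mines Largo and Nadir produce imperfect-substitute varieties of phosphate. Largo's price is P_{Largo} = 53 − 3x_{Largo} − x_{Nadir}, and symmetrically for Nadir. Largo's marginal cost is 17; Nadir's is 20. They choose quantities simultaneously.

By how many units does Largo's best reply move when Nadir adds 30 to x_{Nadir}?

Mine Largo's profit: π = x_{Largo}(53 − 3x_{Largo} − x_{Nadir}) − 17x_{Largo}.
∂π/∂x_{Largo} = 36 − 6x_{Largo} − x_{Nadir} = 0 ⇒ x_{Largo} = 6 − (1/6)x_{Nadir}.
The reaction-function slope is −1/6, so a 30-unit rise in x_{Nadir} moves x_{Largo} by −1/6 × 30 = −5. Largo's best response falls — the actions are strategic substitutes.

-5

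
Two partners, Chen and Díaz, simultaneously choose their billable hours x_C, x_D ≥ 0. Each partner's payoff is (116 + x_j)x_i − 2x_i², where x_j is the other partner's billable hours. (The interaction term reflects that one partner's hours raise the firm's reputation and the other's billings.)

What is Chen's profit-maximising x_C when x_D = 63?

Chen's payoff is (116 + x_D)x_C − 2x_C².
∂π/∂x_C = 116 + x_D − 4x_C = 0, so x_C = 29 + 0.25x_D.
At x_D = 63: x_C = 29 + 0.25·63 = 44.75.

44.75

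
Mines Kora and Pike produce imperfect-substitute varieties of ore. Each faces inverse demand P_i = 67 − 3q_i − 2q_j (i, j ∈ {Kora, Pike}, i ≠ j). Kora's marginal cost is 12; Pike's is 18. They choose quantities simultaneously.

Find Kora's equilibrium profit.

157.6875

Mine Kora's profit: π = q_{Kora}(67 − 3q_{Kora} − 2q_{Pike}) − 12q_{Kora}.
∂π/∂q_{Kora} = 55 − 6q_{Kora} − 2q_{Pike} = 0 ⇒ q_{Kora} = 55/6 − (1/3)q_{Pike}.
Similarly q_{Pike} = 49/6 − (1/3)q_{Kora}.
Solving the two reaction functions simultaneously: (1 − (−1/3)(−1/3))q_{Kora} = 55/6 − (1/3)·(49/6), so (8/9)q_{Kora} = 58/9 and q_{Kora} = 7.25.
Then q_{Pike} = 49/6 − (1/3)·7.25 = 5.75.
P_{Kora} = 67 − 3·7.25 − 2·5.75 = 33.75.
Profit = (33.75 − 12)·7.25 = 157.6875.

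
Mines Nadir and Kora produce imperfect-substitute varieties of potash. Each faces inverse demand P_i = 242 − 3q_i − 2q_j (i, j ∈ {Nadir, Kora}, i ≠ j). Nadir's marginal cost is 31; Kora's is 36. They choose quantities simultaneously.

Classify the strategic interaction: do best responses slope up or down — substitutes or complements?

Mine Nadir's profit: π = q_{Nadir}(242 − 3q_{Nadir} − 2q_{Kora}) − 31q_{Nadir}.
∂π/∂q_{Nadir} = 211 − 6q_{Nadir} − 2q_{Kora} = 0 ⇒ q_{Nadir} = 211/6 − (1/3)q_{Kora}.
The best-response slope dq_{Nadir}/dq_{Kora} = −1/3 < 0: the reaction function is downward-sloping, so the choices are strategic substitutes.

strategic substitutes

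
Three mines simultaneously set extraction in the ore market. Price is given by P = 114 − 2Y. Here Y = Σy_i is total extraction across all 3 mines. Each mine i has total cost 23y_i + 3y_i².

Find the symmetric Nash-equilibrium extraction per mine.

A representative mine's profit is π_i = y_i(114 − 2Y) − 23y_i − 3y_i², with Y = y_i + Σ_{j≠i} y_j.
First-order condition: 91 − 10y_i − 2Σ_{j≠i} y_j = 0.
In a symmetric equilibrium every mine chooses the same y, so Σ_{j≠i} y_j = 2y. The condition becomes 91 − 14y = 0, giving y = 91/14 = 6.5.

6.5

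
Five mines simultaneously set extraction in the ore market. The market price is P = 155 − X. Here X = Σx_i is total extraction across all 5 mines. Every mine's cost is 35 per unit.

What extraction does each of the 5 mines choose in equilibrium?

A representative mine's profit is π_i = x_i(155 − X) − 35x_i, with X = x_i + Σ_{j≠i} x_j.
First-order condition: 120 − 2x_i − Σ_{j≠i} x_j = 0.
With identical mines, set every x_j = x: then 120 − 2x − 4x = 0, i.e. x = 120/6 = 20.

20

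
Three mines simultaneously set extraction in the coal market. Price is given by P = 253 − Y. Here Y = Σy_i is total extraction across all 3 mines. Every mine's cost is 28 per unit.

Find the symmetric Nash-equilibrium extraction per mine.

56.25

A representative mine's profit is π_i = y_i(253 − Y) − 28y_i, with Y = y_i + Σ_{j≠i} y_j.
First-order condition: 225 − 2y_i − Σ_{j≠i} y_j = 0.
Imposing symmetry (y_j = y for all j) turns Σ_{j≠i} y_j into 2y, so 225 = 4y and y = 56.25.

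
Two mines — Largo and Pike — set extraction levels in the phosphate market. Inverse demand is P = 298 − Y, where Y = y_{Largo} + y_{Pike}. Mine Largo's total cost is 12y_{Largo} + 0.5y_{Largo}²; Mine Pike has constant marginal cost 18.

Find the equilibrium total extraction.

Mine Largo's profit: π = y_{Largo}(298 − (y_{Largo} + y_{Pike})) − 12y_{Largo} − 0.5y_{Largo}².
∂π/∂y_{Largo} = 286 − 3y_{Largo} − y_{Pike} = 0, so y_{Largo} = 286/3 − (1/3)y_{Pike}.
For Pike: ∂π/∂y_{Pike} = 280 − 2y_{Pike} − y_{Largo} = 0 ⇒ y_{Pike} = 140 − 0.5y_{Largo}.
Substituting the second reaction function into the first: y_{Largo} = 286/3 − (1/3)(140 − 0.5y_{Largo}), which gives (5/6)y_{Largo} = 146/3 ⇒ y_{Largo} = 58.4.
Then y_{Pike} = 140 − 0.5·58.4 = 110.8.
Total extraction: 58.4 + 110.8 = 169.2.

169.2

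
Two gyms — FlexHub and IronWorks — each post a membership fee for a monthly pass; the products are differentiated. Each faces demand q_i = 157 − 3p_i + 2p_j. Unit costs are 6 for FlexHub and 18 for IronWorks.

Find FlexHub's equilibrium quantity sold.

FlexHub's profit: π = (p_{FlexHub} − 6)(157 − 3p_{FlexHub} + 2p_{IronWorks}).
∂π/∂p_{FlexHub} = 175 − 6p_{FlexHub} + 2p_{IronWorks} = 0 ⇒ p_{FlexHub} = 175/6 + (1/3)p_{IronWorks}.
Similarly p_{IronWorks} = 211/6 + (1/3)p_{FlexHub}.
Plugging p_{IronWorks} into FlexHub's best response: p_{FlexHub} = 175/6 + (1/3)(211/6 + (1/3)p_{FlexHub}) ⇒ (8/9)p_{FlexHub} = 368/9, so p_{FlexHub} = 46.
Then p_{IronWorks} = 211/6 + (1/3)·46 = 50.5.
q_{FlexHub} = 157 − 3·46 + 2·50.5 = 120.

120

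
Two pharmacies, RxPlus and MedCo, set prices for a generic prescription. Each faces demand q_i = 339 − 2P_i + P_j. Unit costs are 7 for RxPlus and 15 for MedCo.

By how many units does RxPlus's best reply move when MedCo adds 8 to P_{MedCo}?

RxPlus's profit: π = (P_{RxPlus} − 7)(339 − 2P_{RxPlus} + P_{MedCo}).
∂π/∂P_{RxPlus} = 353 − 4P_{RxPlus} + P_{MedCo} = 0 ⇒ P_{RxPlus} = 88.25 + 0.25P_{MedCo}.
The reaction-function slope is 0.25, so an 8-unit rise in P_{MedCo} moves P_{RxPlus} by 0.25 × 8 = 2. RxPlus's best response rises — the actions are strategic complements.

2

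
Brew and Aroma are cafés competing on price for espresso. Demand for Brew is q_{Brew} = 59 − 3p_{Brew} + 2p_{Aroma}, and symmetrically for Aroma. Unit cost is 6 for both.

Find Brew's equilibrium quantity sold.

Brew's profit: π = (p_{Brew} − 6)(59 − 3p_{Brew} + 2p_{Aroma}).
∂π/∂p_{Brew} = 77 − 6p_{Brew} + 2p_{Aroma} = 0 ⇒ p_{Brew} = 77/6 + (1/3)p_{Aroma}.
The game is symmetric, so in equilibrium p_{Aroma} = p_{Brew}: the reaction function gives (2/3)p_{Brew} = 77/6, hence p_{Brew} = 19.25.
q_{Brew} = 59 − 3·19.25 + 2·19.25 = 39.75.

39.75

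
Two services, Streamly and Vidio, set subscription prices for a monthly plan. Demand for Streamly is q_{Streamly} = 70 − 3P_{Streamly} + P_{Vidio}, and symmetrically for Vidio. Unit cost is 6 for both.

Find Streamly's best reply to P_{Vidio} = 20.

Streamly's profit: π = (P_{Streamly} − 6)(70 − 3P_{Streamly} + P_{Vidio}).
∂π/∂P_{Streamly} = 88 − 6P_{Streamly} + P_{Vidio} = 0 ⇒ P_{Streamly} = 44/3 + (1/6)P_{Vidio}.
At P_{Vidio} = 20: P_{Streamly} = 44/3 + (1/6)·20 = 18.

18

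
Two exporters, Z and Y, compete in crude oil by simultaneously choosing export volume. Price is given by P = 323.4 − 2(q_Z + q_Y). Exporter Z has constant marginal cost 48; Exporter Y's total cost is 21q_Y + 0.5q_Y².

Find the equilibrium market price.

Exporter Z's profit: π = q_Z(323.4 − 2(q_Z + q_Y)) − 48q_Z.
∂π/∂q_Z = 275.4 − 4q_Z − 2q_Y = 0, so q_Z = 68.85 − 0.5q_Y.
For Y: ∂π/∂q_Y = 302.4 − 5q_Y − 2q_Z = 0 ⇒ q_Y = 60.48 − 0.4q_Z.
Solving the two reaction functions simultaneously: (1 − (−0.5)(−0.4))q_Z = 68.85 − 0.5·60.48, so 0.8q_Z = 38.61 and q_Z = 48.2625.
Then q_Y = 60.48 − 0.4·48.2625 = 41.175.
Equilibrium price: P = 323.4 − 2·89.4375 = 144.525.

144.525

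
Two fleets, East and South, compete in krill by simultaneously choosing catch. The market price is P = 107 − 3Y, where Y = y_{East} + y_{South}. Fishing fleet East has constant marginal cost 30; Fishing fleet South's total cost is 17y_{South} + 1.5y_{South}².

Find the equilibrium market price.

58.2

Fishing fleet East's profit: π = y_{East}(107 − 3(y_{East} + y_{South})) − 30y_{East}.
∂π/∂y_{East} = 77 − 6y_{East} − 3y_{South} = 0, so y_{East} = 77/6 − 0.5y_{South}.
For South: ∂π/∂y_{South} = 90 − 9y_{South} − 3y_{East} = 0 ⇒ y_{South} = 10 − (1/3)y_{East}.
Substituting the second reaction function into the first: y_{East} = 77/6 − 0.5(10 − (1/3)y_{East}), which gives (5/6)y_{East} = 47/6 ⇒ y_{East} = 9.4.
Then y_{South} = 10 − (1/3)·9.4 = 103/15.
Equilibrium price: P = 107 − 3·(244/15) = 58.2.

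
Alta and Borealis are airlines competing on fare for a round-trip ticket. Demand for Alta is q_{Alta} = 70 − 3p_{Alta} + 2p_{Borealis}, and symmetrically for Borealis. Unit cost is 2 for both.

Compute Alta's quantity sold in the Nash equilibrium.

Alta's profit: π = (p_{Alta} − 2)(70 − 3p_{Alta} + 2p_{Borealis}).
∂π/∂p_{Alta} = 76 − 6p_{Alta} + 2p_{Borealis} = 0 ⇒ p_{Alta} = 38/3 + (1/3)p_{Borealis}.
The game is symmetric, so in equilibrium p_{Borealis} = p_{Alta}: the reaction function gives (2/3)p_{Alta} = 38/3, hence p_{Alta} = 19.
q_{Alta} = 70 − 3·19 + 2·19 = 51.

51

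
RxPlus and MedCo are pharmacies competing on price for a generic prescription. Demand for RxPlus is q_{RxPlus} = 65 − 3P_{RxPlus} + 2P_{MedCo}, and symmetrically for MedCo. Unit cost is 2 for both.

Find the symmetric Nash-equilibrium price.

17.75

RxPlus's profit: π = (P_{RxPlus} − 2)(65 − 3P_{RxPlus} + 2P_{MedCo}).
∂π/∂P_{RxPlus} = 71 − 6P_{RxPlus} + 2P_{MedCo} = 0 ⇒ P_{RxPlus} = 71/6 + (1/3)P_{MedCo}.
Setting P_{RxPlus} = P_{MedCo} in the reaction function: P_{RxPlus} = 71/6 + (1/3)P_{RxPlus}, so P_{RxPlus} = (71/6) / (2/3) = 17.75.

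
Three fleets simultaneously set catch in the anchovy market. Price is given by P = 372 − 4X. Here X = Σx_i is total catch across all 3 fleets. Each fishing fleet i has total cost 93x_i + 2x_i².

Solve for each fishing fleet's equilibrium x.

13.95

A representative fishing fleet's profit is π_i = x_i(372 − 4X) − 93x_i − 2x_i², with X = x_i + Σ_{j≠i} x_j.
First-order condition: 279 − 12x_i − 4Σ_{j≠i} x_j = 0.
With identical fishing fleets, set every x_j = x: then 279 − 12x − 8x = 0, i.e. x = 279/20 = 13.95.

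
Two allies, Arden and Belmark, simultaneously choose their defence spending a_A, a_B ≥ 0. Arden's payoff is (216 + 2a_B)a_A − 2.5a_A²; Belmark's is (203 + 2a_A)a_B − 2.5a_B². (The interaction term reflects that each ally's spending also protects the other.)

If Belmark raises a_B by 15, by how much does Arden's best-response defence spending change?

Expanding Arden's payoff: 216a_A + 2a_Ba_A − 2.5a_A².
∂π/∂a_A = 216 + 2a_B − 5a_A = 0, so a_A = 43.2 + 0.4a_B.
The reaction-function slope is 0.4, so a 15-unit rise in a_B moves a_A by 0.4 × 15 = 6. Arden's best response rises — the actions are strategic complements.

6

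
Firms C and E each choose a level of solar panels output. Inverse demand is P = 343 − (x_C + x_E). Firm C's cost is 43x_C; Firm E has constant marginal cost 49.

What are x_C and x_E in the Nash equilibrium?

102, 96

Firm C's profit: π = x_C(343 − (x_C + x_E)) − 43x_C.
∂π/∂x_C = 300 − 2x_C − x_E = 0, so x_C = 150 − 0.5x_E.
By the same steps for E: x_E = 147 − 0.5x_C.
Solving the two reaction functions simultaneously: (1 − (−0.5)(−0.5))x_C = 150 − 0.5·147, so 0.75x_C = 76.5 and x_C = 102.
Then x_E = 147 − 0.5·102 = 96.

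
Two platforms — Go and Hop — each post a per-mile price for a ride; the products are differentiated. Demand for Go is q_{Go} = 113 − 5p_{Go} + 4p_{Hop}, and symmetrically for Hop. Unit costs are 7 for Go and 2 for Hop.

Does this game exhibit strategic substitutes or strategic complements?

Go's profit: π = (p_{Go} − 7)(113 − 5p_{Go} + 4p_{Hop}).
∂π/∂p_{Go} = 148 − 10p_{Go} + 4p_{Hop} = 0 ⇒ p_{Go} = 14.8 + 0.4p_{Hop}.
The best-response slope dp_{Go}/dp_{Hop} = 0.4 > 0: the reaction function is upward-sloping, so the choices are strategic complements.

strategic complements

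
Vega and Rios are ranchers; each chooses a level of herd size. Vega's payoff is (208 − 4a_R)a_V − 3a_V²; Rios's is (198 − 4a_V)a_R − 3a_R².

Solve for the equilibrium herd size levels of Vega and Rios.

22.8, 17.8

Expanding Vega's payoff: 208a_V − 4a_Ra_V − 3a_V².
∂π/∂a_V = 208 − 4a_R − 6a_V = 0, so a_V = 104/3 − (2/3)a_R.
Likewise for Rios: a_R = 33 − (2/3)a_V.
Plugging a_R into Vega's best response: a_V = 104/3 − (2/3)(33 − (2/3)a_V) ⇒ (5/9)a_V = 38/3, so a_V = 22.8.
Then a_R = 33 − (2/3)·22.8 = 17.8.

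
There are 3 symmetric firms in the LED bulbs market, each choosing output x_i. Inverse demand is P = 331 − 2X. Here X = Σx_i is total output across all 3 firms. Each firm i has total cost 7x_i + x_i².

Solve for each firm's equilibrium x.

32.4

A representative firm's profit is π_i = x_i(331 − 2X) − 7x_i − x_i², with X = x_i + Σ_{j≠i} x_j.
First-order condition: 324 − 6x_i − 2Σ_{j≠i} x_j = 0.
With identical firms, set every x_j = x: then 324 − 6x − 4x = 0, i.e. x = 324/10 = 32.4.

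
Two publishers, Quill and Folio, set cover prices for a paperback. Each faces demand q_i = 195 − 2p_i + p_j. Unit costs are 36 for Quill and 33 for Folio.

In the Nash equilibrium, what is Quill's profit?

5533.52

Quill's profit: π = (p_{Quill} − 36)(195 − 2p_{Quill} + p_{Folio}).
∂π/∂p_{Quill} = 267 − 4p_{Quill} + p_{Folio} = 0 ⇒ p_{Quill} = 66.75 + 0.25p_{Folio}.
Similarly p_{Folio} = 65.25 + 0.25p_{Quill}.
Plugging p_{Folio} into Quill's best response: p_{Quill} = 66.75 + 0.25(65.25 + 0.25p_{Quill}) ⇒ 0.9375p_{Quill} = 83.0625, so p_{Quill} = 88.6.
Then p_{Folio} = 65.25 + 0.25·88.6 = 87.4.
q_{Quill} = 195 − 2·88.6 + 87.4 = 105.2.
Profit = (88.6 − 36)·105.2 = 5533.52.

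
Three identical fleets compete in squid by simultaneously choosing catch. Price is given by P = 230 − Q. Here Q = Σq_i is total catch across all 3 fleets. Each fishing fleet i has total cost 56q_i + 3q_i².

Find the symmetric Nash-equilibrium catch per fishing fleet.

A representative fishing fleet's profit is π_i = q_i(230 − Q) − 56q_i − 3q_i², with Q = q_i + Σ_{j≠i} q_j.
First-order condition: 174 − 8q_i − Σ_{j≠i} q_j = 0.
In a symmetric equilibrium every fishing fleet chooses the same q, so Σ_{j≠i} q_j = 2q. The condition becomes 174 − 10q = 0, giving q = 174/10 = 17.4.

17.4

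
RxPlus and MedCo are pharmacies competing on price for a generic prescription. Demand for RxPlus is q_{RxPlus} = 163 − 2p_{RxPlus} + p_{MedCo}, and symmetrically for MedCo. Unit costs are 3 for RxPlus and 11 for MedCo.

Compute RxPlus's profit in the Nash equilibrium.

5918.72

RxPlus's profit: π = (p_{RxPlus} − 3)(163 − 2p_{RxPlus} + p_{MedCo}).
∂π/∂p_{RxPlus} = 169 − 4p_{RxPlus} + p_{MedCo} = 0 ⇒ p_{RxPlus} = 42.25 + 0.25p_{MedCo}.
Similarly p_{MedCo} = 46.25 + 0.25p_{RxPlus}.
Substituting the second reaction function into the first: p_{RxPlus} = 42.25 + 0.25(46.25 + 0.25p_{RxPlus}), which gives 0.9375p_{RxPlus} = 53.8125 ⇒ p_{RxPlus} = 57.4.
Then p_{MedCo} = 46.25 + 0.25·57.4 = 60.6.
q_{RxPlus} = 163 − 2·57.4 + 60.6 = 108.8.
Profit = (57.4 − 3)·108.8 = 5918.72.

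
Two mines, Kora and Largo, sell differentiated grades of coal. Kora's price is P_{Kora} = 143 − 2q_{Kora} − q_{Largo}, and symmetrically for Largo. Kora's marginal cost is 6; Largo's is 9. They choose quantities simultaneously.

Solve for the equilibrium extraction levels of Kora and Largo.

Mine Kora's profit: π = q_{Kora}(143 − 2q_{Kora} − q_{Largo}) − 6q_{Kora}.
∂π/∂q_{Kora} = 137 − 4q_{Kora} − q_{Largo} = 0 ⇒ q_{Kora} = 34.25 − 0.25q_{Largo}.
Similarly q_{Largo} = 33.5 − 0.25q_{Kora}.
Plugging q_{Largo} into Kora's best response: q_{Kora} = 34.25 − 0.25(33.5 − 0.25q_{Kora}) ⇒ 0.9375q_{Kora} = 25.875, so q_{Kora} = 27.6.
Then q_{Largo} = 33.5 − 0.25·27.6 = 26.6.

27.6, 26.6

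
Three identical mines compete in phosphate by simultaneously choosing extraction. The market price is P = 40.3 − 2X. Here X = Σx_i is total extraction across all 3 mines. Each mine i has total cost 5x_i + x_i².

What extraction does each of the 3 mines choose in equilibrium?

3.53

A representative mine's profit is π_i = x_i(40.3 − 2X) − 5x_i − x_i², with X = x_i + Σ_{j≠i} x_j.
First-order condition: 35.3 − 6x_i − 2Σ_{j≠i} x_j = 0.
With identical mines, set every x_j = x: then 35.3 − 6x − 4x = 0, i.e. x = 35.3/10 = 3.53.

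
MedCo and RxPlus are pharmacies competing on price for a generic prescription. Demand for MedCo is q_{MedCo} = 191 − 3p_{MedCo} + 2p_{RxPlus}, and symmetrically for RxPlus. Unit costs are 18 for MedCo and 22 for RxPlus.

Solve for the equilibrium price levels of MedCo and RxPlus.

MedCo's profit: π = (p_{MedCo} − 18)(191 − 3p_{MedCo} + 2p_{RxPlus}).
∂π/∂p_{MedCo} = 245 − 6p_{MedCo} + 2p_{RxPlus} = 0 ⇒ p_{MedCo} = 245/6 + (1/3)p_{RxPlus}.
Similarly p_{RxPlus} = 257/6 + (1/3)p_{MedCo}.
Substituting the second reaction function into the first: p_{MedCo} = 245/6 + (1/3)(257/6 + (1/3)p_{MedCo}), which gives (8/9)p_{MedCo} = 496/9 ⇒ p_{MedCo} = 62.
Then p_{RxPlus} = 257/6 + (1/3)·62 = 63.5.

62, 63.5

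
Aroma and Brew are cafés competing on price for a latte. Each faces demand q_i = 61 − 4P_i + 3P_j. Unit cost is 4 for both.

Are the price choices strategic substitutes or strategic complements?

strategic complements

Aroma's profit: π = (P_{Aroma} − 4)(61 − 4P_{Aroma} + 3P_{Brew}).
∂π/∂P_{Aroma} = 77 − 8P_{Aroma} + 3P_{Brew} = 0 ⇒ P_{Aroma} = 9.625 + 0.375P_{Brew}.
The best-response slope dP_{Aroma}/dP_{Brew} = 0.375 > 0: the reaction function is upward-sloping, so the choices are strategic complements.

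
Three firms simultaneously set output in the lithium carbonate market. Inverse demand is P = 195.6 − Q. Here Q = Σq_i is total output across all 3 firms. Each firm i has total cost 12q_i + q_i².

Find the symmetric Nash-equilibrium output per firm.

A representative firm's profit is π_i = q_i(195.6 − Q) − 12q_i − q_i², with Q = q_i + Σ_{j≠i} q_j.
First-order condition: 183.6 − 4q_i − Σ_{j≠i} q_j = 0.
In a symmetric equilibrium every firm chooses the same q, so Σ_{j≠i} q_j = 2q. The condition becomes 183.6 − 6q = 0, giving q = 183.6/6 = 30.6.

30.6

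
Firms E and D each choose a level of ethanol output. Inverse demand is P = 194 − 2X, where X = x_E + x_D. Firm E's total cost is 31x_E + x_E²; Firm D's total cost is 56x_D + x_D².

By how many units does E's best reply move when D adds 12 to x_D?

Firm E's profit: π = x_E(194 − 2(x_E + x_D)) − 31x_E − x_E².
∂π/∂x_E = 163 − 6x_E − 2x_D = 0, so x_E = 163/6 − (1/3)x_D.
The reaction-function slope is −1/3, so a 12-unit rise in x_D moves x_E by −1/3 × 12 = −4. E's best response falls — the actions are strategic substitutes.

-4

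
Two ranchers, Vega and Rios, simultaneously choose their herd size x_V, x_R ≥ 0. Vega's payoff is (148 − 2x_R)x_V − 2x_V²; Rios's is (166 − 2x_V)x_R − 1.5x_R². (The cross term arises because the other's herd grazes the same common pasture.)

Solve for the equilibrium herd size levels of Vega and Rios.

14, 46

Expanding Vega's payoff: 148x_V − 2x_Rx_V − 2x_V².
∂π/∂x_V = 148 − 2x_R − 4x_V = 0, so x_V = 37 − 0.5x_R.
Likewise for Rios: x_R = 166/3 − (2/3)x_V.
Substituting the second reaction function into the first: x_V = 37 − 0.5(166/3 − (2/3)x_V), which gives (2/3)x_V = 28/3 ⇒ x_V = 14.
Then x_R = 166/3 − (2/3)·14 = 46.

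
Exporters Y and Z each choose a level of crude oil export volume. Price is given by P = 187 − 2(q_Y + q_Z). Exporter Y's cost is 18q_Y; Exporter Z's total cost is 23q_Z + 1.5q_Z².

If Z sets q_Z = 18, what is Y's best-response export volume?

33.25

Exporter Y's profit: π = q_Y(187 − 2(q_Y + q_Z)) − 18q_Y.
∂π/∂q_Y = 169 − 4q_Y − 2q_Z = 0, so q_Y = 42.25 − 0.5q_Z.
At q_Z = 18: q_Y = 42.25 − 0.5·18 = 33.25.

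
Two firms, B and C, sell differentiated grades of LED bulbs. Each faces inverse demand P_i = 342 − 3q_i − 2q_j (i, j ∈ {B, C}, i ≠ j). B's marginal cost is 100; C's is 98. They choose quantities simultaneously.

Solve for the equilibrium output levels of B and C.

30.125, 30.625

Firm B's profit: π = q_B(342 − 3q_B − 2q_C) − 100q_B.
∂π/∂q_B = 242 − 6q_B − 2q_C = 0 ⇒ q_B = 121/3 − (1/3)q_C.
Similarly q_C = 122/3 − (1/3)q_B.
Plugging q_C into B's best response: q_B = 121/3 − (1/3)(122/3 − (1/3)q_B) ⇒ (8/9)q_B = 241/9, so q_B = 30.125.
Then q_C = 122/3 − (1/3)·30.125 = 30.625.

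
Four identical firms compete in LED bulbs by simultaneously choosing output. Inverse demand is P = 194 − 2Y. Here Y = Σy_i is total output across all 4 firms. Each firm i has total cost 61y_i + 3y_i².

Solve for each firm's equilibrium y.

8.3125

A representative firm's profit is π_i = y_i(194 − 2Y) − 61y_i − 3y_i², with Y = y_i + Σ_{j≠i} y_j.
First-order condition: 133 − 10y_i − 2Σ_{j≠i} y_j = 0.
In a symmetric equilibrium every firm chooses the same y, so Σ_{j≠i} y_j = 3y. The condition becomes 133 − 16y = 0, giving y = 133/16 = 8.3125.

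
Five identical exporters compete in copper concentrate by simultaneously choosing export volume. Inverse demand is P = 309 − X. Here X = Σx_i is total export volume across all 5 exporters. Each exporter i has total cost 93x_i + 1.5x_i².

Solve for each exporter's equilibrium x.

24

A representative exporter's profit is π_i = x_i(309 − X) − 93x_i − 1.5x_i², with X = x_i + Σ_{j≠i} x_j.
First-order condition: 216 − 5x_i − Σ_{j≠i} x_j = 0.
With identical exporters, set every x_j = x: then 216 − 5x − 4x = 0, i.e. x = 216/9 = 24.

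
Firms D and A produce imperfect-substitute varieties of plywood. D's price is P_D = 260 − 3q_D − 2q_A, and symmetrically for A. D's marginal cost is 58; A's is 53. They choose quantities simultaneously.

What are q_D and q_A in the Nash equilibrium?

Firm D's profit: π = q_D(260 − 3q_D − 2q_A) − 58q_D.
∂π/∂q_D = 202 − 6q_D − 2q_A = 0 ⇒ q_D = 101/3 − (1/3)q_A.
Similarly q_A = 34.5 − (1/3)q_D.
Substituting the second reaction function into the first: q_D = 101/3 − (1/3)(34.5 − (1/3)q_D), which gives (8/9)q_D = 133/6 ⇒ q_D = 24.9375.
Then q_A = 34.5 − (1/3)·24.9375 = 26.1875.

24.9375, 26.1875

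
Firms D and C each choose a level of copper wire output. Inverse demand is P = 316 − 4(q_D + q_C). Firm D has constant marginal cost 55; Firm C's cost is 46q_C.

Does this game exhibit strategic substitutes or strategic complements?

strategic substitutes

Firm D's profit: π = q_D(316 − 4(q_D + q_C)) − 55q_D.
∂π/∂q_D = 261 − 8q_D − 4q_C = 0, so q_D = 32.625 − 0.5q_C.
The best-response slope dq_D/dq_C = −0.5 < 0: the reaction function is downward-sloping, so the choices are strategic substitutes.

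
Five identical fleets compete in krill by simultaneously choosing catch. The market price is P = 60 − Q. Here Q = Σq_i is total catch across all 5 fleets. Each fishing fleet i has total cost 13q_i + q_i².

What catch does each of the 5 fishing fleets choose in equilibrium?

A representative fishing fleet's profit is π_i = q_i(60 − Q) − 13q_i − q_i², with Q = q_i + Σ_{j≠i} q_j.
First-order condition: 47 − 4q_i − Σ_{j≠i} q_j = 0.
With identical fishing fleets, set every q_j = q: then 47 − 4q − 4q = 0, i.e. q = 47/8 = 5.875.

5.875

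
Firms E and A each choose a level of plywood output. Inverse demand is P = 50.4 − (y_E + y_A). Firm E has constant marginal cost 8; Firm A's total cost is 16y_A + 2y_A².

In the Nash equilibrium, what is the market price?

Firm E's profit: π = y_E(50.4 − (y_E + y_A)) − 8y_E.
∂π/∂y_E = 42.4 − 2y_E − y_A = 0, so y_E = 21.2 − 0.5y_A.
For A: ∂π/∂y_A = 34.4 − 6y_A − y_E = 0 ⇒ y_A = 86/15 − (1/6)y_E.
Plugging y_A into E's best response: y_E = 21.2 − 0.5(86/15 − (1/6)y_E) ⇒ (11/12)y_E = 55/3, so y_E = 20.
Then y_A = 86/15 − (1/6)·20 = 2.4.
Equilibrium price: P = 50.4 − 22.4 = 28.

28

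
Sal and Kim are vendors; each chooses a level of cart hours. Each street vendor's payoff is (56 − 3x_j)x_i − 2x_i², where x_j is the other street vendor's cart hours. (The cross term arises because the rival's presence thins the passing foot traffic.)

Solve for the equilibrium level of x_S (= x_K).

8

Sal's payoff is (56 − 3x_K)x_S − 2x_S².
∂π/∂x_S = 56 − 3x_K − 4x_S = 0, so x_S = 14 − 0.75x_K.
The game is symmetric, so in equilibrium x_K = x_S: the reaction function gives 1.75x_S = 14, hence x_S = 8.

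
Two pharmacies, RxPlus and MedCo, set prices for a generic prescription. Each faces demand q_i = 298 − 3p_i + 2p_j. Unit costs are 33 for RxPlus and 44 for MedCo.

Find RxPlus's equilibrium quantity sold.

RxPlus's profit: π = (p_{RxPlus} − 33)(298 − 3p_{RxPlus} + 2p_{MedCo}).
∂π/∂p_{RxPlus} = 397 − 6p_{RxPlus} + 2p_{MedCo} = 0 ⇒ p_{RxPlus} = 397/6 + (1/3)p_{MedCo}.
Similarly p_{MedCo} = 215/3 + (1/3)p_{RxPlus}.
Solving the two reaction functions simultaneously: (1 − (1/3)(1/3))p_{RxPlus} = 397/6 + (1/3)·(215/3), so (8/9)p_{RxPlus} = 1621/18 and p_{RxPlus} = 101.3125.
Then p_{MedCo} = 215/3 + (1/3)·101.3125 = 105.4375.
q_{RxPlus} = 298 − 3·101.3125 + 2·105.4375 = 204.9375.

204.9375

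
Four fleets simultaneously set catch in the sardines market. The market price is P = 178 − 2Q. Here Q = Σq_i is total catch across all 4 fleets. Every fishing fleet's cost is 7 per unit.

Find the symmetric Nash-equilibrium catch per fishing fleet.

17.1

A representative fishing fleet's profit is π_i = q_i(178 − 2Q) − 7q_i, with Q = q_i + Σ_{j≠i} q_j.
First-order condition: 171 − 4q_i − 2Σ_{j≠i} q_j = 0.
With identical fishing fleets, set every q_j = q: then 171 − 4q − 6q = 0, i.e. q = 171/10 = 17.1.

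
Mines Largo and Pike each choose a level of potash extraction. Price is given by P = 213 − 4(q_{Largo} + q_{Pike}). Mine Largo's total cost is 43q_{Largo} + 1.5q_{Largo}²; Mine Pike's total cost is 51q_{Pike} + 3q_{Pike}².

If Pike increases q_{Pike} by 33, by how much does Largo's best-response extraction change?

Mine Largo's profit: π = q_{Largo}(213 − 4(q_{Largo} + q_{Pike})) − 43q_{Largo} − 1.5q_{Largo}².
∂π/∂q_{Largo} = 170 − 11q_{Largo} − 4q_{Pike} = 0, so q_{Largo} = 170/11 − (4/11)q_{Pike}.
The reaction-function slope is −4/11, so a 33-unit rise in q_{Pike} moves q_{Largo} by −4/11 × 33 = −12. Largo's best response falls — the actions are strategic substitutes.

-12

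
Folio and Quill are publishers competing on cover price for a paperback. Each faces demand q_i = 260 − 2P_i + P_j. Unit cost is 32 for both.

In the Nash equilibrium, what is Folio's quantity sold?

152

Folio's profit: π = (P_{Folio} − 32)(260 − 2P_{Folio} + P_{Quill}).
∂π/∂P_{Folio} = 324 − 4P_{Folio} + P_{Quill} = 0 ⇒ P_{Folio} = 81 + 0.25P_{Quill}.
By symmetry P_{Quill} = P_{Folio}; substituting into the reaction function, 0.75P_{Folio} = 81 and P_{Folio} = 108.
q_{Folio} = 260 − 2·108 + 108 = 152.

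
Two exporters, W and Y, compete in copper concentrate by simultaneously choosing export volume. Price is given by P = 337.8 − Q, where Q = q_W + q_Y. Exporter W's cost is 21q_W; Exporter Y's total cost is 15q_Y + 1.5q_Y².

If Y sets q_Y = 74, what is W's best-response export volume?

121.4

Exporter W's profit: π = q_W(337.8 − (q_W + q_Y)) − 21q_W.
∂π/∂q_W = 316.8 − 2q_W − q_Y = 0, so q_W = 158.4 − 0.5q_Y.
At q_Y = 74: q_W = 158.4 − 0.5·74 = 121.4.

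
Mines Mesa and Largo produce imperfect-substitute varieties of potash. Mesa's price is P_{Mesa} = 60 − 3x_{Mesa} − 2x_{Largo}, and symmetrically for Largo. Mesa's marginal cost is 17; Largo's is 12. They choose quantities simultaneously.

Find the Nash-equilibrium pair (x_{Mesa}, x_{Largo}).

5.0625, 6.3125

Mine Mesa's profit: π = x_{Mesa}(60 − 3x_{Mesa} − 2x_{Largo}) − 17x_{Mesa}.
∂π/∂x_{Mesa} = 43 − 6x_{Mesa} − 2x_{Largo} = 0 ⇒ x_{Mesa} = 43/6 − (1/3)x_{Largo}.
Similarly x_{Largo} = 8 − (1/3)x_{Mesa}.
Solving the two reaction functions simultaneously: (1 − (−1/3)(−1/3))x_{Mesa} = 43/6 − (1/3)·8, so (8/9)x_{Mesa} = 4.5 and x_{Mesa} = 5.0625.
Then x_{Largo} = 8 − (1/3)·5.0625 = 6.3125.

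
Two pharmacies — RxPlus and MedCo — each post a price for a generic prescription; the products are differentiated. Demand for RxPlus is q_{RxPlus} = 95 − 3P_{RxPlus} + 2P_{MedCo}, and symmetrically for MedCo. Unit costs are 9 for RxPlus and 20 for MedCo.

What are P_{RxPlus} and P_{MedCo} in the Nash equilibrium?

RxPlus's profit: π = (P_{RxPlus} − 9)(95 − 3P_{RxPlus} + 2P_{MedCo}).
∂π/∂P_{RxPlus} = 122 − 6P_{RxPlus} + 2P_{MedCo} = 0 ⇒ P_{RxPlus} = 61/3 + (1/3)P_{MedCo}.
Similarly P_{MedCo} = 155/6 + (1/3)P_{RxPlus}.
Solving the two reaction functions simultaneously: (1 − (1/3)(1/3))P_{RxPlus} = 61/3 + (1/3)·(155/6), so (8/9)P_{RxPlus} = 521/18 and P_{RxPlus} = 32.5625.
Then P_{MedCo} = 155/6 + (1/3)·32.5625 = 36.6875.

32.5625, 36.6875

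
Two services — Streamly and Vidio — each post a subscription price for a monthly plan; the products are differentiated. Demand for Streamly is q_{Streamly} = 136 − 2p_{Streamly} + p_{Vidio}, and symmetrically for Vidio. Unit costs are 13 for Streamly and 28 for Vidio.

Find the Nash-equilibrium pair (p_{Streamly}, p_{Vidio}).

Streamly's profit: π = (p_{Streamly} − 13)(136 − 2p_{Streamly} + p_{Vidio}).
∂π/∂p_{Streamly} = 162 − 4p_{Streamly} + p_{Vidio} = 0 ⇒ p_{Streamly} = 40.5 + 0.25p_{Vidio}.
Similarly p_{Vidio} = 48 + 0.25p_{Streamly}.
Substituting the second reaction function into the first: p_{Streamly} = 40.5 + 0.25(48 + 0.25p_{Streamly}), which gives 0.9375p_{Streamly} = 52.5 ⇒ p_{Streamly} = 56.
Then p_{Vidio} = 48 + 0.25·56 = 62.

56, 62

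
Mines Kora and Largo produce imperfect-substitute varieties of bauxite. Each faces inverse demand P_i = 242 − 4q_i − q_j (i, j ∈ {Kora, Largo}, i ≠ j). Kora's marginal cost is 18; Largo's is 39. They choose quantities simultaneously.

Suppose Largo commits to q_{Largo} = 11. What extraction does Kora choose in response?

26.625

Mine Kora's profit: π = q_{Kora}(242 − 4q_{Kora} − q_{Largo}) − 18q_{Kora}.
∂π/∂q_{Kora} = 224 − 8q_{Kora} − q_{Largo} = 0 ⇒ q_{Kora} = 28 − 0.125q_{Largo}.
At q_{Largo} = 11: q_{Kora} = 28 − 0.125·11 = 26.625.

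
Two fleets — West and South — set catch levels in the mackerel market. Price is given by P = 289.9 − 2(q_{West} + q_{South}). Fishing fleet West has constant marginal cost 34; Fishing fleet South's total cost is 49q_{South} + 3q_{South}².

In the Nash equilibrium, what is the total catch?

70.25

Fishing fleet West's profit: π = q_{West}(289.9 − 2(q_{West} + q_{South})) − 34q_{West}.
∂π/∂q_{West} = 255.9 − 4q_{West} − 2q_{South} = 0, so q_{West} = 63.975 − 0.5q_{South}.
For South: ∂π/∂q_{South} = 240.9 − 10q_{South} − 2q_{West} = 0 ⇒ q_{South} = 24.09 − 0.2q_{West}.
Plugging q_{South} into West's best response: q_{West} = 63.975 − 0.5(24.09 − 0.2q_{West}) ⇒ 0.9q_{West} = 51.93, so q_{West} = 57.7.
Then q_{South} = 24.09 − 0.2·57.7 = 12.55.
Total catch: 57.7 + 12.55 = 70.25.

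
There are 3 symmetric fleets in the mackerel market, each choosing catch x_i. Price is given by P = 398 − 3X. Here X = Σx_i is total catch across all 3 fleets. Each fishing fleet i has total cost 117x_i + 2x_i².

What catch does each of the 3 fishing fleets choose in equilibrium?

A representative fishing fleet's profit is π_i = x_i(398 − 3X) − 117x_i − 2x_i², with X = x_i + Σ_{j≠i} x_j.
First-order condition: 281 − 10x_i − 3Σ_{j≠i} x_j = 0.
Imposing symmetry (x_j = x for all j) turns Σ_{j≠i} x_j into 2x, so 281 = 16x and x = 17.5625.

17.5625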